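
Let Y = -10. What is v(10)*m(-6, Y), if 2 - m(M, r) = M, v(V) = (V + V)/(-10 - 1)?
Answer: -160/11 ≈ -14.545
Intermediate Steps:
v(V) = -2*V/11 (v(V) = (2*V)/(-11) = (2*V)*(-1/11) = -2*V/11)
m(M, r) = 2 - M
v(10)*m(-6, Y) = (-2/11*10)*(2 - 1*(-6)) = -20*(2 + 6)/11 = -20/11*8 = -160/11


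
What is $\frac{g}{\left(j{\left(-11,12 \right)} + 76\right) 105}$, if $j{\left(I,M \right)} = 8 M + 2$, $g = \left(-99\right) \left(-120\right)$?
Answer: $\frac{132}{203} \approx 0.65025$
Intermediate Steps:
$g = 11880$
$j{\left(I,M \right)} = 2 + 8 M$
$\frac{g}{\left(j{\left(-11,12 \right)} + 76\right) 105} = \frac{11880}{\left(\left(2 + 8 \cdot 12\right) + 76\right) 105} = \frac{11880}{\left(\left(2 + 96\right) + 76\right) 105} = \frac{11880}{\left(98 + 76\right) 105} = \frac{11880}{174 \cdot 105} = \frac{11880}{18270} = 11880 \cdot \frac{1}{18270} = \frac{132}{203}$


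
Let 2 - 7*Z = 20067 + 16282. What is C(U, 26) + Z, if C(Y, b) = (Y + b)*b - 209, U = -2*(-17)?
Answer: -26890/7 ≈ -3841.4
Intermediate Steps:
U = 34
Z = -36347/7 (Z = 2/7 - (20067 + 16282)/7 = 2/7 - 1/7*36349 = 2/7 - 36349/7 = -36347/7 ≈ -5192.4)
C(Y, b) = -209 + b*(Y + b) (C(Y, b) = b*(Y + b) - 209 = -209 + b*(Y + b))
C(U, 26) + Z = (-209 + 26**2 + 34*26) - 36347/7 = (-209 + 676 + 884) - 36347/7 = 1351 - 36347/7 = -26890/7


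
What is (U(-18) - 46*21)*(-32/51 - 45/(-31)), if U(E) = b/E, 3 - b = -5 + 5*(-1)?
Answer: -22673503/28458 ≈ -796.74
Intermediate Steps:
b = 13 (b = 3 - (-5 + 5*(-1)) = 3 - (-5 - 5) = 3 - 1*(-10) = 3 + 10 = 13)
U(E) = 13/E
(U(-18) - 46*21)*(-32/51 - 45/(-31)) = (13/(-18) - 46*21)*(-32/51 - 45/(-31)) = (13*(-1/18) - 1*966)*(-32*1/51 - 45*(-1/31)) = (-13/18 - 966)*(-32/51 + 45/31) = -17401/18*1303/1581 = -22673503/28458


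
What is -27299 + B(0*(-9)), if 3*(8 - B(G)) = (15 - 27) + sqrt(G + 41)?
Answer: -27287 - sqrt(41)/3 ≈ -27289.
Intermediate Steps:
B(G) = 12 - sqrt(41 + G)/3 (B(G) = 8 - ((15 - 27) + sqrt(G + 41))/3 = 8 - (-12 + sqrt(41 + G))/3 = 8 + (4 - sqrt(41 + G)/3) = 12 - sqrt(41 + G)/3)
-27299 + B(0*(-9)) = -27299 + (12 - sqrt(41 + 0*(-9))/3) = -27299 + (12 - sqrt(41 + 0)/3) = -27299 + (12 - sqrt(41)/3) = -27287 - sqrt(41)/3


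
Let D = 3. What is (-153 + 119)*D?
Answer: -102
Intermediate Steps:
(-153 + 119)*D = (-153 + 119)*3 = -34*3 = -102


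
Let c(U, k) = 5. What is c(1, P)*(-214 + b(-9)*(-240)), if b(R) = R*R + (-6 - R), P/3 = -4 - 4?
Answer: -101870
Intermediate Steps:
P = -24 (P = 3*(-4 - 4) = 3*(-8) = -24)
b(R) = -6 + R² - R (b(R) = R² + (-6 - R) = -6 + R² - R)
c(1, P)*(-214 + b(-9)*(-240)) = 5*(-214 + (-6 + (-9)² - 1*(-9))*(-240)) = 5*(-214 + (-6 + 81 + 9)*(-240)) = 5*(-214 + 84*(-240)) = 5*(-214 - 20160) = 5*(-20374) = -101870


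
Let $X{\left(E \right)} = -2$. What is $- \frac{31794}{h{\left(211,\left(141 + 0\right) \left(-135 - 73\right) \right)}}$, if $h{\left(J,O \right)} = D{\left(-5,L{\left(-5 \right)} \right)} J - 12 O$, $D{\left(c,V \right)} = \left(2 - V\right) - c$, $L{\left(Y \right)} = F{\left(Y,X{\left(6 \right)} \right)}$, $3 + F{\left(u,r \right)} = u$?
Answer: $- \frac{10598}{118367} \approx -0.089535$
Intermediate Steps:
$F{\left(u,r \right)} = -3 + u$
$L{\left(Y \right)} = -3 + Y$
$D{\left(c,V \right)} = 2 - V - c$
$h{\left(J,O \right)} = - 12 O + 15 J$ ($h{\left(J,O \right)} = \left(2 - \left(-3 - 5\right) - -5\right) J - 12 O = \left(2 - -8 + 5\right) J - 12 O = \left(2 + 8 + 5\right) J - 12 O = 15 J - 12 O = - 12 O + 15 J$)
$- \frac{31794}{h{\left(211,\left(141 + 0\right) \left(-135 - 73\right) \right)}} = - \frac{31794}{- 12 \left(141 + 0\right) \left(-135 - 73\right) + 15 \cdot 211} = - \frac{31794}{- 12 \cdot 141 \left(-208\right) + 3165} = - \frac{31794}{\left(-12\right) \left(-29328\right) + 3165} = - \frac{31794}{351936 + 3165} = - \frac{31794}{355101} = \left(-31794\right) \frac{1}{355101} = - \frac{10598}{118367}$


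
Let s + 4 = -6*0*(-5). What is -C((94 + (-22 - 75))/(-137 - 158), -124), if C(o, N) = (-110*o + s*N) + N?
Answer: -21882/59 ≈ -370.88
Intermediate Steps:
s = -4 (s = -4 - 6*0*(-5) = -4 + 0*(-5) = -4 + 0 = -4)
C(o, N) = -110*o - 3*N (C(o, N) = (-110*o - 4*N) + N = -110*o - 3*N)
-C((94 + (-22 - 75))/(-137 - 158), -124) = -(-110*(94 + (-22 - 75))/(-137 - 158) - 3*(-124)) = -(-110*(94 - 97)/(-295) + 372) = -(-(-330)*(-1)/295 + 372) = -(-110*3/295 + 372) = -(-66/59 + 372) = -1*21882/59 = -21882/59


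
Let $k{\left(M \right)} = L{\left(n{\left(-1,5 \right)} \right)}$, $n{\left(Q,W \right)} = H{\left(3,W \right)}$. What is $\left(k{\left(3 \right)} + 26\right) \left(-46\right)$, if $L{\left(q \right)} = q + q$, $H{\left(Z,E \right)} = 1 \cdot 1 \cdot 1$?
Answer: $-1288$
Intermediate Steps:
$H{\left(Z,E \right)} = 1$ ($H{\left(Z,E \right)} = 1 \cdot 1 = 1$)
$n{\left(Q,W \right)} = 1$
$L{\left(q \right)} = 2 q$
$k{\left(M \right)} = 2$ ($k{\left(M \right)} = 2 \cdot 1 = 2$)
$\left(k{\left(3 \right)} + 26\right) \left(-46\right) = \left(2 + 26\right) \left(-46\right) = 28 \left(-46\right) = -1288$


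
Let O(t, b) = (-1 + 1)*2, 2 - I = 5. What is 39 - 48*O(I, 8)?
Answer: 39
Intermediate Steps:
I = -3 (I = 2 - 1*5 = 2 - 5 = -3)
O(t, b) = 0 (O(t, b) = 0*2 = 0)
39 - 48*O(I, 8) = 39 - 48*0 = 39 + 0 = 39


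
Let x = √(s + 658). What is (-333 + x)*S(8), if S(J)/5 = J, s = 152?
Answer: -13320 + 360*√10 ≈ -12182.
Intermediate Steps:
S(J) = 5*J
x = 9*√10 (x = √(152 + 658) = √810 = 9*√10 ≈ 28.461)
(-333 + x)*S(8) = (-333 + 9*√10)*(5*8) = (-333 + 9*√10)*40 = -13320 + 360*√10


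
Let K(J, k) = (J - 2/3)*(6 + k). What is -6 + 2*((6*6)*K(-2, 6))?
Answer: -2310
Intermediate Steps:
K(J, k) = (6 + k)*(-2/3 + J) (K(J, k) = (J - 2*1/3)*(6 + k) = (J - 2/3)*(6 + k) = (-2/3 + J)*(6 + k) = (6 + k)*(-2/3 + J))
-6 + 2*((6*6)*K(-2, 6)) = -6 + 2*((6*6)*(-4 + 6*(-2) - 2/3*6 - 2*6)) = -6 + 2*(36*(-4 - 12 - 4 - 12)) = -6 + 2*(36*(-32)) = -6 + 2*(-1152) = -6 - 2304 = -2310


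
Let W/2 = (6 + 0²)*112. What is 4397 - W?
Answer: 3053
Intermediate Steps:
W = 1344 (W = 2*((6 + 0²)*112) = 2*((6 + 0)*112) = 2*(6*112) = 2*672 = 1344)
4397 - W = 4397 - 1*1344 = 4397 - 1344 = 3053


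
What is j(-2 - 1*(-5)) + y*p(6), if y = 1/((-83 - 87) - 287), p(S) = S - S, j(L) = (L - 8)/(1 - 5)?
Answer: 5/4 ≈ 1.2500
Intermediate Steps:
j(L) = 2 - L/4 (j(L) = (-8 + L)/(-4) = (-8 + L)*(-1/4) = 2 - L/4)
p(S) = 0
y = -1/457 (y = 1/(-170 - 287) = 1/(-457) = -1/457 ≈ -0.0021882)
j(-2 - 1*(-5)) + y*p(6) = (2 - (-2 - 1*(-5))/4) - 1/457*0 = (2 - (-2 + 5)/4) + 0 = (2 - 1/4*3) + 0 = (2 - 3/4) + 0 = 5/4 + 0 = 5/4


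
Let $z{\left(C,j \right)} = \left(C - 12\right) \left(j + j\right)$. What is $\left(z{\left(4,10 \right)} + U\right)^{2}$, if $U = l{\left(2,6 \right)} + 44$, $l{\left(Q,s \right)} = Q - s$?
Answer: $14400$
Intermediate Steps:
$z{\left(C,j \right)} = 2 j \left(-12 + C\right)$ ($z{\left(C,j \right)} = \left(-12 + C\right) 2 j = 2 j \left(-12 + C\right)$)
$U = 40$ ($U = \left(2 - 6\right) + 44 = -4 + 44 = 40$)
$\left(z{\left(4,10 \right)} + U\right)^{2} = \left(2 \cdot 10 \left(-12 + 4\right) + 40\right)^{2} = \left(2 \cdot 10 \left(-8\right) + 40\right)^{2} = \left(-160 + 40\right)^{2} = \left(-120\right)^{2} = 14400$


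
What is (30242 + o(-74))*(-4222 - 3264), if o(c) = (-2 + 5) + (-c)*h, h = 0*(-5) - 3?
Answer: -224752178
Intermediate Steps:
h = -3 (h = 0 - 3 = -3)
o(c) = 3 + 3*c (o(c) = (-2 + 5) - c*(-3) = 3 + 3*c)
(30242 + o(-74))*(-4222 - 3264) = (30242 + (3 + 3*(-74)))*(-4222 - 3264) = (30242 + (3 - 222))*(-7486) = (30242 - 219)*(-7486) = 30023*(-7486) = -224752178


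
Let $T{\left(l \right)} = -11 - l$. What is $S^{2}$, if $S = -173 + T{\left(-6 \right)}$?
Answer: $31684$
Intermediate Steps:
$S = -178$ ($S = -173 - 5 = -178$)
$S^{2} = \left(-178\right)^{2} = 31684$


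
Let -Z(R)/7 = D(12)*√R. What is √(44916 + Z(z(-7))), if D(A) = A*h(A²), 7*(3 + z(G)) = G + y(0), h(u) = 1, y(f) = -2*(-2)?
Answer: 2*√(11229 - 6*I*√42) ≈ 211.93 - 0.36695*I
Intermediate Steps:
y(f) = 4
z(G) = -17/7 + G/7 (z(G) = -3 + (G + 4)/7 = -3 + (4 + G)/7 = -3 + (4/7 + G/7) = -17/7 + G/7)
D(A) = A (D(A) = A*1 = A)
Z(R) = -84*√R
√(44916 + Z(z(-7))) = √(44916 - 84*√(-17/7 + (⅐)*(-7))) = √(44916 - 84*√(-17/7 - 1)) = √(44916 - 24*I*√42)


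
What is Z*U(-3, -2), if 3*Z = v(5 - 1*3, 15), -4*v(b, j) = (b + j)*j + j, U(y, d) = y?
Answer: 135/2 ≈ 67.500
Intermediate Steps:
v(b, j) = -j/4 - j*(b + j)/4 (v(b, j) = -((b + j)*j + j)/4 = -(j*(b + j) + j)/4 = -(j + j*(b + j))/4 = -j/4 - j*(b + j)/4)
Z = -45/2 (Z = (-¼*15*(1 + (5 - 1*3) + 15))/3 = (-¼*15*(1 + (5 - 3) + 15))/3 = (-¼*15*(1 + 2 + 15))/3 = (-¼*15*18)/3 = (⅓)*(-135/2) = -45/2 ≈ -22.500)
Z*U(-3, -2) = -45/2*(-3) = 135/2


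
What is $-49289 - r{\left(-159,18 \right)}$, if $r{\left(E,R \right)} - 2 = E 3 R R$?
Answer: $105257$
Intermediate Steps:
$r{\left(E,R \right)} = 2 + 3 E R^{2}$ ($r{\left(E,R \right)} = 2 + E 3 R R = 2 + 3 E R^{2}$)
$-49289 - r{\left(-159,18 \right)} = -49289 - \left(2 + 3 \left(-159\right) 18^{2}\right) = -49289 - \left(2 + 3 \left(-159\right) 324\right) = -49289 - \left(2 - 154548\right) = -49289 - -154546 = -49289 + 154546 = 105257$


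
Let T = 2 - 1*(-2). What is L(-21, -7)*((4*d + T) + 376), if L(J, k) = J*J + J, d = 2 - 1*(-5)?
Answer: 171360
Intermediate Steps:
d = 7 (d = 2 + 5 = 7)
T = 4 (T = 2 + 2 = 4)
L(J, k) = J + J**2 (L(J, k) = J**2 + J = J + J**2)
L(-21, -7)*((4*d + T) + 376) = (-21*(1 - 21))*((4*7 + 4) + 376) = (-21*(-20))*((28 + 4) + 376) = 420*(32 + 376) = 420*408 = 171360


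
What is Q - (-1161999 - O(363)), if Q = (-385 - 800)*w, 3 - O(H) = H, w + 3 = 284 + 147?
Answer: 654459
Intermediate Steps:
w = 428 (w = -3 + (284 + 147) = -3 + 431 = 428)
O(H) = 3 - H
Q = -507180 (Q = (-385 - 800)*428 = -1185*428 = -507180)
Q - (-1161999 - O(363)) = -507180 - (-1161999 - (3 - 1*363)) = -507180 - (-1161999 - (3 - 363)) = -507180 - (-1161999 - 1*(-360)) = -507180 - (-1161999 + 360) = -507180 - 1*(-1161639) = -507180 + 1161639 = 654459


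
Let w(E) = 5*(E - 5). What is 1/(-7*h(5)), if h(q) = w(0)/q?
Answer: 1/35 ≈ 0.028571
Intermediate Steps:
w(E) = -25 + 5*E (w(E) = 5*(-5 + E) = -25 + 5*E)
h(q) = -25/q (h(q) = (-25 + 5*0)/q = (-25 + 0)/q = -25/q)
1/(-7*h(5)) = 1/(-(-175)/5) = 1/(-7*(-5)) = 1/35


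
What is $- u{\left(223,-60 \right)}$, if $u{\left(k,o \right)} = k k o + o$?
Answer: $2983800$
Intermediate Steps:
$u{\left(k,o \right)} = o + o k^{2}$ ($u{\left(k,o \right)} = k^{2} o + o = o k^{2} + o = o + o k^{2}$)
$- u{\left(223,-60 \right)} = - \left(-60\right) \left(1 + 223^{2}\right) = - \left(-60\right) \left(1 + 49729\right) = - \left(-60\right) 49730 = \left(-1\right) \left(-2983800\right) = 2983800$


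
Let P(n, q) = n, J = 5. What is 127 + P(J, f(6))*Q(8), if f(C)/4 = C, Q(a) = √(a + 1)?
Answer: 142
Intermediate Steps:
Q(a) = √(1 + a)
f(C) = 4*C
127 + P(J, f(6))*Q(8) = 127 + 5*√(1 + 8) = 127 + 5*√9 = 127 + 5*3 = 127 + 15 = 142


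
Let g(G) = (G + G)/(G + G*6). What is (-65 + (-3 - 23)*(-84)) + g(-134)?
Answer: 14835/7 ≈ 2119.3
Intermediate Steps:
g(G) = 2/7 (g(G) = (2*G)/(G + 6*G) = (2*G)/((7*G)) = (2*G)*(1/(7*G)) = 2/7)
(-65 + (-3 - 23)*(-84)) + g(-134) = (-65 + (-3 - 23)*(-84)) + 2/7 = (-65 - 26*(-84)) + 2/7 = (-65 + 2184) + 2/7 = 2119 + 2/7 = 14835/7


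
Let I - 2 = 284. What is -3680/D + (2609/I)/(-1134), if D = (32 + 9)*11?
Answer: -108608089/13297284 ≈ -8.1677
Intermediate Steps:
I = 286 (I = 2 + 284 = 286)
D = 451 (D = 41*11 = 451)
-3680/D + (2609/I)/(-1134) = -3680/451 + (2609/286)/(-1134) = -3680*1/451 + (2609*(1/286))*(-1/1134) = -3680/451 + (2609/286)*(-1/1134) = -3680/451 - 2609/324324 = -108608089/13297284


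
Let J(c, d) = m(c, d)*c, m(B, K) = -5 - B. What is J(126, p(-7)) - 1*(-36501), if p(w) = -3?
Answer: 19995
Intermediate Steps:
J(c, d) = c*(-5 - c) (J(c, d) = (-5 - c)*c = c*(-5 - c))
J(126, p(-7)) - 1*(-36501) = -1*126*(5 + 126) - 1*(-36501) = -1*126*131 + 36501 = -16506 + 36501 = 19995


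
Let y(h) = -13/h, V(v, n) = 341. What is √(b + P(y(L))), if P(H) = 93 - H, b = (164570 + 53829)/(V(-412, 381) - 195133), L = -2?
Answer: 3*√89989082898/97396 ≈ 9.2401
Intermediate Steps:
b = -218399/194792 (b = (164570 + 53829)/(341 - 195133) = 218399/(-194792) = 218399*(-1/194792) = -218399/194792 ≈ -1.1212)
√(b + P(y(L))) = √(-218399/194792 + (93 - (-13)/(-2))) = √(-218399/194792 + (93 - (-13)*(-1)/2)) = √(-218399/194792 + (93 - 1*13/2)) = √(-218399/194792 + (93 - 13/2)) = √(-218399/194792 + 173/2) = √(16631109/194792) = 3*√89989082898/97396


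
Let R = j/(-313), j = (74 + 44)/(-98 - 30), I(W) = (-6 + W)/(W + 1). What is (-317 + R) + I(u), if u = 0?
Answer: -6470277/20032 ≈ -323.00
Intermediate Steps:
I(W) = (-6 + W)/(1 + W)
j = -59/64 (j = 118/(-128) = 118*(-1/128) = -59/64 ≈ -0.92188)
R = 59/20032 (R = -59/64/(-313) = -59/64*(-1/313) = 59/20032 ≈ 0.0029453)
(-317 + R) + I(u) = (-317 + 59/20032) + (-6 + 0)/(1 + 0) = -6350085/20032 - 6/1 = -6350085/20032 + 1*(-6) = -6350085/20032 - 6 = -6470277/20032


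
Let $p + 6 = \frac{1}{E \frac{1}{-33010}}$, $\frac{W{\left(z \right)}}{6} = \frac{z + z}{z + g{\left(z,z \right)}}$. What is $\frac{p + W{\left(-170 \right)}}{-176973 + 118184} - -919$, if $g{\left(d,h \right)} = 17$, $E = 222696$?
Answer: $\frac{6015807728621}{6546037572} \approx 919.0$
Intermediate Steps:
$W{\left(z \right)} = \frac{12 z}{17 + z}$ ($W{\left(z \right)} = 6 \frac{z + z}{z + 17} = 6 \frac{2 z}{17 + z} = \frac{12 z}{17 + z}$)
$p = - \frac{684593}{111348}$ ($p = -6 + \frac{1}{222696 \frac{1}{-33010}} = -6 + \frac{1}{222696 \left(- \frac{1}{33010}\right)} = -6 + \frac{1}{- \frac{111348}{16505}} = -6 - \frac{16505}{111348} = - \frac{684593}{111348} \approx -6.1482$)
$\frac{p + W{\left(-170 \right)}}{-176973 + 118184} - -919 = \frac{- \frac{684593}{111348} + 12 \left(-170\right) \frac{1}{17 - 170}}{-176973 + 118184} - -919 = \frac{- \frac{684593}{111348} + 12 \left(-170\right) \frac{1}{-153}}{-58789} + 919 = \left(- \frac{684593}{111348} + 12 \left(-170\right) \left(- \frac{1}{153}\right)\right) \left(- \frac{1}{58789}\right) + 919 = \left(- \frac{684593}{111348} + \frac{40}{3}\right) \left(- \frac{1}{58789}\right) + 919 = \frac{800047}{111348} \left(- \frac{1}{58789}\right) + 919 = - \frac{800047}{6546037572} + 919 = \frac{6015807728621}{6546037572}$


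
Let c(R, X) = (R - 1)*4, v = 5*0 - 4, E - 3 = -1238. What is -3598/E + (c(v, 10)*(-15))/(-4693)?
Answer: 66862/23465 ≈ 2.8494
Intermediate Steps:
E = -1235 (E = 3 - 1238 = -1235)
v = -4 (v = 0 - 4 = -4)
c(R, X) = -4 + 4*R (c(R, X) = (-1 + R)*4 = -4 + 4*R)
-3598/E + (c(v, 10)*(-15))/(-4693) = -3598/(-1235) + ((-4 + 4*(-4))*(-15))/(-4693) = -3598*(-1/1235) + ((-4 - 16)*(-15))*(-1/4693) = 3598/1235 - 20*(-15)*(-1/4693) = 3598/1235 + 300*(-1/4693) = 3598/1235 - 300/4693 = 66862/23465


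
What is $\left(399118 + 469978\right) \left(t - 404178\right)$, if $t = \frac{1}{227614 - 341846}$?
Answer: $- \frac{5015776949122189}{14279} \approx -3.5127 \cdot 10^{11}$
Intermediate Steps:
$t = - \frac{1}{114232}$ ($t = \frac{1}{-114232} = - \frac{1}{114232} \approx -8.7541 \cdot 10^{-6}$)
$\left(399118 + 469978\right) \left(t - 404178\right) = \left(399118 + 469978\right) \left(- \frac{1}{114232} - 404178\right) = 869096 \left(- \frac{46170061297}{114232}\right) = - \frac{5015776949122189}{14279}$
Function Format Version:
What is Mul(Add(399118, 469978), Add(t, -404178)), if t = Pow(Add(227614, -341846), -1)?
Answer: Rational(-5015776949122189, 14279) ≈ -3.5127e+11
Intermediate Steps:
t = Rational(-1, 114232) (t = Pow(-114232, -1) = Rational(-1, 114232) ≈ -8.7541e-6)
Mul(Add(399118, 469978), Add(t, -404178)) = Mul(Add(399118, 469978), Add(Rational(-1, 114232), -404178)) = Mul(869096, Rational(-46170061297, 114232)) = Rational(-5015776949122189, 14279)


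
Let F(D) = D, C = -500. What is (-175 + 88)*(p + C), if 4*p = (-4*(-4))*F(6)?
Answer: 41412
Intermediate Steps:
p = 24 (p = (-4*(-4)*6)/4 = (16*6)/4 = (¼)*96 = 24)
(-175 + 88)*(p + C) = (-175 + 88)*(24 - 500) = -87*(-476) = 41412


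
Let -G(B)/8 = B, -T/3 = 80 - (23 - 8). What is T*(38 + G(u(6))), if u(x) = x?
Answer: 1950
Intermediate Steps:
T = -195 (T = -3*(80 - (23 - 8)) = -3*(80 - 1*15) = -3*(80 - 15) = -3*65 = -195)
G(B) = -8*B
T*(38 + G(u(6))) = -195*(38 - 8*6) = -195*(38 - 48) = -195*(-10) = 1950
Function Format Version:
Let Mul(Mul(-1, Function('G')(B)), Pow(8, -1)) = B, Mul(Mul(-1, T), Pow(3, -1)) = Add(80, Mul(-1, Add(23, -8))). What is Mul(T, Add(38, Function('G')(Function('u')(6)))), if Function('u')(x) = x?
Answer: 1950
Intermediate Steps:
T = -195 (T = Mul(-3, Add(80, Mul(-1, Add(23, -8)))) = Mul(-3, Add(80, Mul(-1, 15))) = Mul(-3, Add(80, -15)) = Mul(-3, 65) = -195)
Function('G')(B) = Mul(-8, B)
Mul(T, Add(38, Function('G')(Function('u')(6)))) = Mul(-195, Add(38, Mul(-8, 6))) = Mul(-195, Add(38, -48)) = Mul(-195, -10) = 1950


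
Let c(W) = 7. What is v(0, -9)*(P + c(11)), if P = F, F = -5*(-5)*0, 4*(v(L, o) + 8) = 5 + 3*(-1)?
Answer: -105/2 ≈ -52.500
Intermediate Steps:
v(L, o) = -15/2 (v(L, o) = -8 + (5 + 3*(-1))/4 = -8 + (5 - 3)/4 = -8 + (¼)*2 = -8 + ½ = -15/2)
F = 0 (F = 25*0 = 0)
P = 0
v(0, -9)*(P + c(11)) = -15*(0 + 7)/2 = -15/2*7 = -105/2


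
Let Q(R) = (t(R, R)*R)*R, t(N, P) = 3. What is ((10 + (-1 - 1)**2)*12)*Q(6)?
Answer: 18144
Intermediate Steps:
Q(R) = 3*R**2 (Q(R) = (3*R)*R = 3*R**2)
((10 + (-1 - 1)**2)*12)*Q(6) = ((10 + (-1 - 1)**2)*12)*(3*6**2) = ((10 + (-2)**2)*12)*(3*36) = ((10 + 4)*12)*108 = (14*12)*108 = 168*108 = 18144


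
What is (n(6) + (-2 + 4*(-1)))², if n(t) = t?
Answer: 0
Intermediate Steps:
(n(6) + (-2 + 4*(-1)))² = (6 + (-2 + 4*(-1)))² = (6 + (-2 - 4))² = (6 - 6)² = 0² = 0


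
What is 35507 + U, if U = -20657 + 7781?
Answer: 22631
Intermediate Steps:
U = -12876
35507 + U = 35507 - 12876 = 22631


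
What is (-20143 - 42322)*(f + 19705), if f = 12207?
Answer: -1993383080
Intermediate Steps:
(-20143 - 42322)*(f + 19705) = (-20143 - 42322)*(12207 + 19705) = -62465*31912 = -1993383080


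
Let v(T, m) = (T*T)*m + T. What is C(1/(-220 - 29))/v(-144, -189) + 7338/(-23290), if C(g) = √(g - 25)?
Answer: -3669/11645 - I*√1550274/975892752 ≈ -0.31507 - 1.2759e-6*I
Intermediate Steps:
v(T, m) = T + m*T² (v(T, m) = T²*m + T = m*T² + T = T + m*T²)
C(g) = √(-25 + g)
C(1/(-220 - 29))/v(-144, -189) + 7338/(-23290) = √(-25 + 1/(-220 - 29))/((-144*(1 - 144*(-189)))) + 7338/(-23290) = √(-25 + 1/(-249))/((-144*(1 + 27216))) + 7338*(-1/23290) = √(-25 - 1/249)/((-144*27217)) - 3669/11645 = √(-6226/249)/(-3919248) - 3669/11645 = (I*√1550274/249)*(-1/3919248) - 3669/11645 = -I*√1550274/975892752 - 3669/11645 = -3669/11645 - I*√1550274/975892752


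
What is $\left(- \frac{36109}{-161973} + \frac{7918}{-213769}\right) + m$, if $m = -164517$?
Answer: $- \frac{5696362811209922}{34624806237} \approx -1.6452 \cdot 10^{5}$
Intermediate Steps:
$\left(- \frac{36109}{-161973} + \frac{7918}{-213769}\right) + m = \left(- \frac{36109}{-161973} + \frac{7918}{-213769}\right) - 164517 = \left(\left(-36109\right) \left(- \frac{1}{161973}\right) + 7918 \left(- \frac{1}{213769}\right)\right) - 164517 = \left(\frac{36109}{161973} - \frac{7918}{213769}\right) - 164517 = \frac{6436482607}{34624806237} - 164517 = - \frac{5696362811209922}{34624806237}$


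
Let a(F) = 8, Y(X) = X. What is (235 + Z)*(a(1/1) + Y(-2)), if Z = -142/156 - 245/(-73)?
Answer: 1352017/949 ≈ 1424.7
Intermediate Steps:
Z = 13927/5694 (Z = -142*1/156 - 245*(-1/73) = -71/78 + 245/73 = 13927/5694 ≈ 2.4459)
(235 + Z)*(a(1/1) + Y(-2)) = (235 + 13927/5694)*(8 - 2) = (1352017/5694)*6 = 1352017/949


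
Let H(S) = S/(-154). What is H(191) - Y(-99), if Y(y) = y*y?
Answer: -1509545/154 ≈ -9802.2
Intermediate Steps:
Y(y) = y**2
H(S) = -S/154 (H(S) = S*(-1/154) = -S/154)
H(191) - Y(-99) = -1/154*191 - 1*(-99)**2 = -191/154 - 1*9801 = -191/154 - 9801 = -1509545/154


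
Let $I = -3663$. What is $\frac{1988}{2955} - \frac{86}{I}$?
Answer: $\frac{2512058}{3608055} \approx 0.69624$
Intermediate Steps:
$\frac{1988}{2955} - \frac{86}{I} = \frac{1988}{2955} - \frac{86}{-3663} = 1988 \cdot \frac{1}{2955} - - \frac{86}{3663} = \frac{1988}{2955} + \frac{86}{3663} = \frac{2512058}{3608055}$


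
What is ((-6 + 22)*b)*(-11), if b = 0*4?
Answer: 0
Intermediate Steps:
b = 0
((-6 + 22)*b)*(-11) = ((-6 + 22)*0)*(-11) = (16*0)*(-11) = 0*(-11) = 0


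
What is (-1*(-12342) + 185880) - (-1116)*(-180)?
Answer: -2658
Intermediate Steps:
(-1*(-12342) + 185880) - (-1116)*(-180) = (12342 + 185880) - 1*200880 = 198222 - 200880 = -2658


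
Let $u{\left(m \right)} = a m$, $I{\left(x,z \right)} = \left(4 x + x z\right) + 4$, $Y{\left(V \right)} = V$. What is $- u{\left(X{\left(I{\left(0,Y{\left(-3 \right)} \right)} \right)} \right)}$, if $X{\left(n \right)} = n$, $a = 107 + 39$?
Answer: $-584$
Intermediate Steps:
$a = 146$
$I{\left(x,z \right)} = 4 + 4 x + x z$
$u{\left(m \right)} = 146 m$
$- u{\left(X{\left(I{\left(0,Y{\left(-3 \right)} \right)} \right)} \right)} = - 146 \left(4 + 4 \cdot 0 + 0 \left(-3\right)\right) = - 146 \left(4 + 0 + 0\right) = - 146 \cdot 4 = \left(-1\right) 584 = -584$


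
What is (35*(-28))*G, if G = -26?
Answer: 25480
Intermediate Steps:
(35*(-28))*G = (35*(-28))*(-26) = -980*(-26) = 25480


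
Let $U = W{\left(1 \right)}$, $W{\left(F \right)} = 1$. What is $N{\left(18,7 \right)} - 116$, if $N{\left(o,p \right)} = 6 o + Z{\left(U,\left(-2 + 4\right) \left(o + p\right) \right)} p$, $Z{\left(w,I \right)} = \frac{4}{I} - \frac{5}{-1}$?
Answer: $\frac{689}{25} \approx 27.56$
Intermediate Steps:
$U = 1$
$Z{\left(w,I \right)} = 5 + \frac{4}{I}$ ($Z{\left(w,I \right)} = \frac{4}{I} - -5 = \frac{4}{I} + 5 = 5 + \frac{4}{I}$)
$N{\left(o,p \right)} = 6 o + p \left(5 + \frac{4}{2 o + 2 p}\right)$ ($N{\left(o,p \right)} = 6 o + \left(5 + \frac{4}{\left(-2 + 4\right) \left(o + p\right)}\right) p = 6 o + \left(5 + \frac{4}{2 \left(o + p\right)}\right) p = 6 o + \left(5 + \frac{4}{2 o + 2 p}\right) p = 6 o + p \left(5 + \frac{4}{2 o + 2 p}\right)$)
$N{\left(18,7 \right)} - 116 = \frac{7 \left(2 + 5 \cdot 18 + 5 \cdot 7\right) + 6 \cdot 18 \left(18 + 7\right)}{18 + 7} - 116 = \frac{7 \left(2 + 90 + 35\right) + 6 \cdot 18 \cdot 25}{25} - 116 = \frac{7 \cdot 127 + 2700}{25} - 116 = \frac{889 + 2700}{25} - 116 = \frac{1}{25} \cdot 3589 - 116 = \frac{3589}{25} - 116 = \frac{689}{25}$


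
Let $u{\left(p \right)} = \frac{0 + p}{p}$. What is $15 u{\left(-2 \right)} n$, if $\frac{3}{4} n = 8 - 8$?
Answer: $0$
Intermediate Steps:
$u{\left(p \right)} = 1$ ($u{\left(p \right)} = \frac{p}{p} = 1$)
$n = 0$ ($n = \frac{4 \left(8 - 8\right)}{3} = \frac{4}{3} \cdot 0 = 0$)
$15 u{\left(-2 \right)} n = 15 \cdot 1 \cdot 0 = 15 \cdot 0 = 0$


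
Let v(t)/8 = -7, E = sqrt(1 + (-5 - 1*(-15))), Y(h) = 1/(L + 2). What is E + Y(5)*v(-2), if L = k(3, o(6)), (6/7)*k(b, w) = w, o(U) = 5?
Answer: -336/47 + sqrt(11) ≈ -3.8323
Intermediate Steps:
k(b, w) = 7*w/6
L = 35/6 (L = (7/6)*5 = 35/6 ≈ 5.8333)
Y(h) = 6/47 (Y(h) = 1/(35/6 + 2) = 1/(47/6) = 6/47)
E = sqrt(11) (E = sqrt(1 + (-5 + 15)) = sqrt(1 + 10) = sqrt(11) ≈ 3.3166)
v(t) = -56 (v(t) = 8*(-7) = -56)
E + Y(5)*v(-2) = sqrt(11) + (6/47)*(-56) = sqrt(11) - 336/47 = -336/47 + sqrt(11)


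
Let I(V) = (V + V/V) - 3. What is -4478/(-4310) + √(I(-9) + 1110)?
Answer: 2239/2155 + √1099 ≈ 34.190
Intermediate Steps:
I(V) = -2 + V (I(V) = (V + 1) - 3 = (1 + V) - 3 = -2 + V)
-4478/(-4310) + √(I(-9) + 1110) = -4478/(-4310) + √((-2 - 9) + 1110) = -4478*(-1/4310) + √(-11 + 1110) = 2239/2155 + √1099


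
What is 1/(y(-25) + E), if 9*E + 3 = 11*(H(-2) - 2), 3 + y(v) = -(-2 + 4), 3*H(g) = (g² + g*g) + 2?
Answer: -27/100 ≈ -0.27000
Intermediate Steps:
H(g) = ⅔ + 2*g²/3 (H(g) = ((g² + g*g) + 2)/3 = ((g² + g²) + 2)/3 = (2*g² + 2)/3 = (2 + 2*g²)/3 = ⅔ + 2*g²/3)
y(v) = -5 (y(v) = -3 - (-2 + 4) = -3 - 1*2 = -3 - 2 = -5)
E = 35/27 (E = -⅓ + (11*((⅔ + (⅔)*(-2)²) - 2))/9 = -⅓ + (11*((⅔ + (⅔)*4) - 2))/9 = -⅓ + (11*((⅔ + 8/3) - 2))/9 = -⅓ + (11*(10/3 - 2))/9 = -⅓ + (11*(4/3))/9 = -⅓ + (⅑)*(44/3) = -⅓ + 44/27 = 35/27 ≈ 1.2963)
1/(y(-25) + E) = 1/(-5 + 35/27) = 1/(-100/27) = -27/100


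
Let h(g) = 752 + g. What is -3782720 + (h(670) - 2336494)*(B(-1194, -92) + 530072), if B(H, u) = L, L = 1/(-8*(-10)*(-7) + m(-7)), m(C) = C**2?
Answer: -632495392363872/511 ≈ -1.2378e+12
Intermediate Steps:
L = -1/511 (L = 1/(-8*(-10)*(-7) + (-7)**2) = 1/(80*(-7) + 49) = 1/(-560 + 49) = 1/(-511) = -1/511 ≈ -0.0019569)
B(H, u) = -1/511
-3782720 + (h(670) - 2336494)*(B(-1194, -92) + 530072) = -3782720 + ((752 + 670) - 2336494)*(-1/511 + 530072) = -3782720 + (1422 - 2336494)*(270866791/511) = -3782720 - 2335072*270866791/511 = -3782720 - 632493459393952/511 = -632495392363872/511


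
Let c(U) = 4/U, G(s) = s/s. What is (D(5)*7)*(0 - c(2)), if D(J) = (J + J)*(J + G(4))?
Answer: -840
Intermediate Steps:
G(s) = 1
D(J) = 2*J*(1 + J) (D(J) = (J + J)*(J + 1) = (2*J)*(1 + J) = 2*J*(1 + J))
(D(5)*7)*(0 - c(2)) = ((2*5*(1 + 5))*7)*(0 - 4/2) = ((2*5*6)*7)*(0 - 4/2) = (60*7)*(0 - 1*2) = 420*(0 - 2) = 420*(-2) = -840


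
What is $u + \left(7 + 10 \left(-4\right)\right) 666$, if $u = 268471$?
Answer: $246493$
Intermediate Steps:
$u + \left(7 + 10 \left(-4\right)\right) 666 = 268471 + \left(7 + 10 \left(-4\right)\right) 666 = 268471 + \left(7 - 40\right) 666 = 268471 - 21978 = 246493$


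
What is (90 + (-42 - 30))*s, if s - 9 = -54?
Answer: -810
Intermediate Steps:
s = -45 (s = 9 - 54 = -45)
(90 + (-42 - 30))*s = (90 + (-42 - 30))*(-45) = (90 - 72)*(-45) = 18*(-45) = -810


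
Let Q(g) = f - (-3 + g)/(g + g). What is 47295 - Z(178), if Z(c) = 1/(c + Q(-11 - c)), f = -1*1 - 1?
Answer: 522893457/11056 ≈ 47295.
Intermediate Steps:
f = -2 (f = -1 - 1 = -2)
Q(g) = -2 - (-3 + g)/(2*g) (Q(g) = -2 - (-3 + g)/(g + g) = -2 - (-3 + g)/(2*g))
Z(c) = 1/(c + (58 + 5*c)/(2*(-11 - c))) (Z(c) = 1/(c + (3 - 5*(-11 - c))/(2*(-11 - c))) = 1/(c + (3 + (55 + 5*c))/(2*(-11 - c))) = 1/(c + (58 + 5*c)/(2*(-11 - c))))
47295 - Z(178) = 47295 - 2*(11 + 178)/(-58 + 2*178² + 17*178) = 47295 - 2*189/(-58 + 2*31684 + 3026) = 47295 - 2*189/(-58 + 63368 + 3026) = 47295 - 2*189/66336 = 47295 - 1*63/11056 = 47295 - 63/11056 = 522893457/11056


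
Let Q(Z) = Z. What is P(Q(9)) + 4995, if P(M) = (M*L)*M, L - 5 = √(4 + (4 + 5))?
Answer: 5400 + 81*√13 ≈ 5692.0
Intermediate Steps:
L = 5 + √13 (L = 5 + √(4 + (4 + 5)) = 5 + √(4 + 9) = 5 + √13 ≈ 8.6055)
P(M) = M²*(5 + √13) (P(M) = (M*(5 + √13))*M = M²*(5 + √13))
P(Q(9)) + 4995 = 9²*(5 + √13) + 4995 = 81*(5 + √13) + 4995 = (405 + 81*√13) + 4995 = 5400 + 81*√13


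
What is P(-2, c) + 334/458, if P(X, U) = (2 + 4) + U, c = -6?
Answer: 167/229 ≈ 0.72926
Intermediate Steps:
P(X, U) = 6 + U
P(-2, c) + 334/458 = (6 - 6) + 334/458 = 0 + 334*(1/458) = 0 + 167/229 = 167/229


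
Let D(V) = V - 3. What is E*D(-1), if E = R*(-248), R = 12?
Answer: 11904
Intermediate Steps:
D(V) = -3 + V
E = -2976 (E = 12*(-248) = -2976)
E*D(-1) = -2976*(-3 - 1) = -2976*(-4) = 11904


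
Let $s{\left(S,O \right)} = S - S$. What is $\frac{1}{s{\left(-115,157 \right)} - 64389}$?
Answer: $- \frac{1}{64389} \approx -1.5531 \cdot 10^{-5}$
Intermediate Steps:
$s{\left(S,O \right)} = 0$
$\frac{1}{s{\left(-115,157 \right)} - 64389} = \frac{1}{0 - 64389} = \frac{1}{-64389} = - \frac{1}{64389}$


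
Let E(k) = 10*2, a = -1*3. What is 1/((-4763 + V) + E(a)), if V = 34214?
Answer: 1/29471 ≈ 3.3932e-5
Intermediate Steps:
a = -3
E(k) = 20
1/((-4763 + V) + E(a)) = 1/((-4763 + 34214) + 20) = 1/(29451 + 20) = 1/29471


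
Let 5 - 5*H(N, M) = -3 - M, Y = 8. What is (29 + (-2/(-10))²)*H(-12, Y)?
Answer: 11616/125 ≈ 92.928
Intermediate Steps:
H(N, M) = 8/5 + M/5 (H(N, M) = 1 - (-3 - M)/5 = 1 + (⅗ + M/5) = 8/5 + M/5)
(29 + (-2/(-10))²)*H(-12, Y) = (29 + (-2/(-10))²)*(8/5 + (⅕)*8) = (29 + (-2*(-⅒))²)*(8/5 + 8/5) = (29 + (⅕)²)*(16/5) = (29 + 1/25)*(16/5) = (726/25)*(16/5) = 11616/125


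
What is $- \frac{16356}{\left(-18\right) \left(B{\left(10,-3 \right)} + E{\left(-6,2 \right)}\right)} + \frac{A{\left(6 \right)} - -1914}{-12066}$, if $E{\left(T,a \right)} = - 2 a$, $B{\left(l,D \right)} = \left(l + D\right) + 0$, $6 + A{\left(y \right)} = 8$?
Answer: $\frac{5479112}{18099} \approx 302.73$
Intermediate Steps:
$A{\left(y \right)} = 2$ ($A{\left(y \right)} = -6 + 8 = 2$)
$B{\left(l,D \right)} = D + l$ ($B{\left(l,D \right)} = \left(D + l\right) + 0 = D + l$)
$- \frac{16356}{\left(-18\right) \left(B{\left(10,-3 \right)} + E{\left(-6,2 \right)}\right)} + \frac{A{\left(6 \right)} - -1914}{-12066} = - \frac{16356}{\left(-18\right) \left(\left(-3 + 10\right) - 4\right)} + \frac{2 - -1914}{-12066} = - \frac{16356}{\left(-18\right) \left(7 - 4\right)} + \left(2 + 1914\right) \left(- \frac{1}{12066}\right) = - \frac{16356}{\left(-18\right) 3} + 1916 \left(- \frac{1}{12066}\right) = - \frac{16356}{-54} - \frac{958}{6033} = \left(-16356\right) \left(- \frac{1}{54}\right) - \frac{958}{6033} = \frac{2726}{9} - \frac{958}{6033} = \frac{5479112}{18099}$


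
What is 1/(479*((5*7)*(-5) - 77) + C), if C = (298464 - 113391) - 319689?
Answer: -1/255324 ≈ -3.9166e-6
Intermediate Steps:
C = -134616 (C = 185073 - 319689 = -134616)
1/(479*((5*7)*(-5) - 77) + C) = 1/(479*((5*7)*(-5) - 77) - 134616) = 1/(479*(35*(-5) - 77) - 134616) = 1/(479*(-175 - 77) - 134616) = 1/(479*(-252) - 134616) = 1/(-120708 - 134616) = 1/(-255324) = -1/255324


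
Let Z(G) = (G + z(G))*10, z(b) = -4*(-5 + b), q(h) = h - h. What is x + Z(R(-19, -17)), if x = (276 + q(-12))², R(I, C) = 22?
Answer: 75716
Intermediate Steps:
q(h) = 0
z(b) = 20 - 4*b
x = 76176 (x = (276 + 0)² = 276² = 76176)
Z(G) = 200 - 30*G (Z(G) = (G + (20 - 4*G))*10 = (20 - 3*G)*10 = 200 - 30*G)
x + Z(R(-19, -17)) = 76176 + (200 - 30*22) = 76176 + (200 - 660) = 76176 - 460 = 75716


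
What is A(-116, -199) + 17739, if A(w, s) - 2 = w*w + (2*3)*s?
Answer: 30003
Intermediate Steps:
A(w, s) = 2 + w**2 + 6*s (A(w, s) = 2 + (w*w + (2*3)*s) = 2 + (w**2 + 6*s) = 2 + w**2 + 6*s)
A(-116, -199) + 17739 = (2 + (-116)**2 + 6*(-199)) + 17739 = (2 + 13456 - 1194) + 17739 = 12264 + 17739 = 30003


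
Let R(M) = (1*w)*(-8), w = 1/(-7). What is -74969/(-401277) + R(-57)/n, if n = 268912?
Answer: 17640457039/94419675546 ≈ 0.18683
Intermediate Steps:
w = -1/7 ≈ -0.14286
R(M) = 8/7 (R(M) = (1*(-1/7))*(-8) = -1/7*(-8) = 8/7)
-74969/(-401277) + R(-57)/n = -74969/(-401277) + (8/7)/268912 = -74969*(-1/401277) + (8/7)*(1/268912) = 74969/401277 + 1/235298 = 17640457039/94419675546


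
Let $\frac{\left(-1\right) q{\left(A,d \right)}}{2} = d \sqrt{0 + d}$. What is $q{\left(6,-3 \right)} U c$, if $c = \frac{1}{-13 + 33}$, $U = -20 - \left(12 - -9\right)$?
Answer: $- \frac{123 i \sqrt{3}}{10} \approx - 21.304 i$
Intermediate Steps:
$q{\left(A,d \right)} = - 2 d^{\frac{3}{2}}$ ($q{\left(A,d \right)} = - 2 d \sqrt{0 + d} = - 2 d \sqrt{d} = - 2 d^{\frac{3}{2}}$)
$U = -41$ ($U = -20 - \left(12 + 9\right) = -20 - 21 = -41$)
$c = \frac{1}{20} \approx 0.05$
$q{\left(6,-3 \right)} U c = - 2 \left(-3\right)^{\frac{3}{2}} \left(-41\right) \frac{1}{20} = - 2 \left(- 3 i \sqrt{3}\right) \left(-41\right) \frac{1}{20} = 6 i \sqrt{3} \left(-41\right) \frac{1}{20} = - 246 i \sqrt{3} \cdot \frac{1}{20} = - \frac{123 i \sqrt{3}}{10}$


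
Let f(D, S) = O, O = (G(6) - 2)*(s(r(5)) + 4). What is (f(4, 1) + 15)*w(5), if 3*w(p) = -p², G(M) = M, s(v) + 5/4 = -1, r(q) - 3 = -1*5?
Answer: -550/3 ≈ -183.33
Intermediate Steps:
r(q) = -2 (r(q) = 3 - 1*5 = 3 - 5 = -2)
s(v) = -9/4 (s(v) = -5/4 - 1 = -9/4)
w(p) = -p²/3 (w(p) = (-p²)/3 = -p²/3)
O = 7 (O = (6 - 2)*(-9/4 + 4) = 4*(7/4) = 7)
f(D, S) = 7
(f(4, 1) + 15)*w(5) = (7 + 15)*(-⅓*5²) = 22*(-⅓*25) = 22*(-25/3) = -550/3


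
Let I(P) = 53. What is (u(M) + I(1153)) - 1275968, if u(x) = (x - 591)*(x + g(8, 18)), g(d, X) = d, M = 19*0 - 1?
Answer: -1280059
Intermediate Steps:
M = -1 (M = 0 - 1 = -1)
u(x) = (-591 + x)*(8 + x) (u(x) = (x - 591)*(x + 8) = (-591 + x)*(8 + x))
(u(M) + I(1153)) - 1275968 = ((-4728 + (-1)² - 583*(-1)) + 53) - 1275968 = ((-4728 + 1 + 583) + 53) - 1275968 = (-4144 + 53) - 1275968 = -4091 - 1275968 = -1280059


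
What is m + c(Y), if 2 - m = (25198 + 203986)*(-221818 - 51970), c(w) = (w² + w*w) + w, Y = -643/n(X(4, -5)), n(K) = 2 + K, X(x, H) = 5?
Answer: 3074644443103/49 ≈ 6.2748e+10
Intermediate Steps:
Y = -643/7 (Y = -643/(2 + 5) = -643/7 ≈ -91.857)
c(w) = w + 2*w² (c(w) = (w² + w²) + w = 2*w² + w = w + 2*w²)
m = 62747828994 (m = 2 - (25198 + 203986)*(-221818 - 51970) = 2 - 229184*(-273788) = 2 - 1*(-62747828992) = 2 + 62747828992 = 62747828994)
m + c(Y) = 62747828994 - 643*(1 + 2*(-643/7))/7 = 62747828994 - 643*(1 - 1286/7)/7 = 62747828994 - 643/7*(-1279/7) = 62747828994 + 822397/49 = 3074644443103/49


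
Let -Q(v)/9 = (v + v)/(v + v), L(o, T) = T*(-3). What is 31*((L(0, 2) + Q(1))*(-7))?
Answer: 3255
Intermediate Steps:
L(o, T) = -3*T
Q(v) = -9 (Q(v) = -9*(v + v)/(v + v) = -9*2*v/(2*v) = -9*2*v*1/(2*v) = -9*1 = -9)
31*((L(0, 2) + Q(1))*(-7)) = 31*((-3*2 - 9)*(-7)) = 31*((-6 - 9)*(-7)) = 31*(-15*(-7)) = 31*105 = 3255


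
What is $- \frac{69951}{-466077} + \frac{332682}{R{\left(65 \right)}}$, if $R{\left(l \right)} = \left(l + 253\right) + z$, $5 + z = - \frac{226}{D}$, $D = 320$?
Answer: $\frac{8270787934619}{7762823153} \approx 1065.4$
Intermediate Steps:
$z = - \frac{913}{160}$ ($z = -5 - \frac{226}{320} = -5 - \frac{113}{160} = - \frac{913}{160} \approx -5.7063$)
$R{\left(l \right)} = \frac{39567}{160} + l$ ($R{\left(l \right)} = \left(l + 253\right) - \frac{913}{160} = \left(253 + l\right) - \frac{913}{160} = \frac{39567}{160} + l$)
$- \frac{69951}{-466077} + \frac{332682}{R{\left(65 \right)}} = - \frac{69951}{-466077} + \frac{332682}{\frac{39567}{160} + 65} = \left(-69951\right) \left(- \frac{1}{466077}\right) + \frac{332682}{\frac{49967}{160}} = \frac{23317}{155359} + 332682 \cdot \frac{160}{49967} = \frac{23317}{155359} + \frac{53229120}{49967} = \frac{8270787934619}{7762823153}$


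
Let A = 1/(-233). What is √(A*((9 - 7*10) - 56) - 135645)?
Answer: 4*I*√460250259/233 ≈ 368.3*I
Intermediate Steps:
A = -1/233 ≈ -0.0042918
√(A*((9 - 7*10) - 56) - 135645) = √(-((9 - 7*10) - 56)/233 - 135645) = √(-((9 - 70) - 56)/233 - 135645) = √(-(-61 - 56)/233 - 135645) = √(-1/233*(-117) - 135645) = √(117/233 - 135645) = √(-31605168/233) = 4*I*√460250259/233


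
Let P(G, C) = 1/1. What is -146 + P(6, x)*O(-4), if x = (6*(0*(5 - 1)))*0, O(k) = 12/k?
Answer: -149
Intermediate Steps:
x = 0 (x = (6*(0*4))*0 = (6*0)*0 = 0*0 = 0)
P(G, C) = 1
-146 + P(6, x)*O(-4) = -146 + 1*(12/(-4)) = -146 + 1*(12*(-¼)) = -146 + 1*(-3) = -146 - 3 = -149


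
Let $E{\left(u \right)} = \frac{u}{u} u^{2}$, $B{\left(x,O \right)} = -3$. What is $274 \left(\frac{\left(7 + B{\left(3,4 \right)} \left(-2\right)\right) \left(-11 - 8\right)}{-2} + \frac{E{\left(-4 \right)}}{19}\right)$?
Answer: $\frac{647325}{19} \approx 34070.0$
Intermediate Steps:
$E{\left(u \right)} = u^{2}$ ($E{\left(u \right)} = 1 u^{2} = u^{2}$)
$274 \left(\frac{\left(7 + B{\left(3,4 \right)} \left(-2\right)\right) \left(-11 - 8\right)}{-2} + \frac{E{\left(-4 \right)}}{19}\right) = 274 \left(\frac{\left(7 - -6\right) \left(-11 - 8\right)}{-2} + \frac{\left(-4\right)^{2}}{19}\right) = 274 \left(\left(7 + 6\right) \left(-19\right) \left(- \frac{1}{2}\right) + 16 \cdot \frac{1}{19}\right) = 274 \left(13 \left(-19\right) \left(- \frac{1}{2}\right) + \frac{16}{19}\right) = 274 \left(\left(-247\right) \left(- \frac{1}{2}\right) + \frac{16}{19}\right) = 274 \left(\frac{247}{2} + \frac{16}{19}\right) = 274 \cdot \frac{4725}{38} = \frac{647325}{19}$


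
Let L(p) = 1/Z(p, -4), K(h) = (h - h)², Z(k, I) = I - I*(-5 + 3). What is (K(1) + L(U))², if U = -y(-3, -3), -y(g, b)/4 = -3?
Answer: 1/144 ≈ 0.0069444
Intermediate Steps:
y(g, b) = 12 (y(g, b) = -4*(-3) = 12)
Z(k, I) = 3*I (Z(k, I) = I - I*(-2) = I - (-2)*I = I + 2*I = 3*I)
K(h) = 0 (K(h) = 0² = 0)
U = -12 (U = -1*12 = -12)
L(p) = -1/12 (L(p) = 1/(3*(-4)) = 1/(-12) = -1/12)
(K(1) + L(U))² = (0 - 1/12)² = (-1/12)² = 1/144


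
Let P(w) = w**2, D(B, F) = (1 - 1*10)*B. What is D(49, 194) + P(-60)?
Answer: 3159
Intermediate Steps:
D(B, F) = -9*B (D(B, F) = (1 - 10)*B = -9*B)
D(49, 194) + P(-60) = -9*49 + (-60)**2 = -441 + 3600 = 3159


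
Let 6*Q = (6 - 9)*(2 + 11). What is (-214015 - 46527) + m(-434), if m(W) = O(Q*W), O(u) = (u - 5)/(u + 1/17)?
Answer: -6247512682/23979 ≈ -2.6054e+5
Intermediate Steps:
Q = -13/2 (Q = ((6 - 9)*(2 + 11))/6 = (-3*13)/6 = (1/6)*(-39) = -13/2 ≈ -6.5000)
O(u) = (-5 + u)/(1/17 + u) (O(u) = (-5 + u)/(u + 1/17) = (-5 + u)/(1/17 + u))
m(W) = 17*(-5 - 13*W/2)/(1 - 221*W/2) (m(W) = 17*(-5 - 13*W/2)/(1 + 17*(-13*W/2)) = 17*(-5 - 13*W/2)/(1 - 221*W/2))
(-214015 - 46527) + m(-434) = (-214015 - 46527) + 17*(10 + 13*(-434))/(-2 + 221*(-434)) = -260542 + 17*(10 - 5642)/(-2 - 95914) = -260542 + 17*(-5632)/(-95916) = -260542 + 17*(-1/95916)*(-5632) = -260542 + 23936/23979 = -6247512682/23979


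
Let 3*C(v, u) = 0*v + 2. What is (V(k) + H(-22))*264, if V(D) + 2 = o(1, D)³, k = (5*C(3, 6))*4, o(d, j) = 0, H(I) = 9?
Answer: 1848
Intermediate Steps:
C(v, u) = ⅔ (C(v, u) = (0*v + 2)/3 = (0 + 2)/3 = (⅓)*2 = ⅔)
k = 40/3 (k = (5*(⅔))*4 = (10/3)*4 = 40/3 ≈ 13.333)
V(D) = -2 (V(D) = -2 + 0³ = -2 + 0 = -2)
(V(k) + H(-22))*264 = (-2 + 9)*264 = 7*264 = 1848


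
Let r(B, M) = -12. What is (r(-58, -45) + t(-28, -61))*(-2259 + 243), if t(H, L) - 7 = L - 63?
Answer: 260064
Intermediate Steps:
t(H, L) = -56 + L (t(H, L) = 7 + (L - 63) = 7 + (-63 + L) = -56 + L)
(r(-58, -45) + t(-28, -61))*(-2259 + 243) = (-12 + (-56 - 61))*(-2259 + 243) = (-12 - 117)*(-2016) = -129*(-2016) = 260064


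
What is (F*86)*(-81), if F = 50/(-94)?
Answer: 174150/47 ≈ 3705.3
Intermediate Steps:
F = -25/47 (F = 50*(-1/94) = -25/47 ≈ -0.53191)
(F*86)*(-81) = -25/47*86*(-81) = -2150/47*(-81) = 174150/47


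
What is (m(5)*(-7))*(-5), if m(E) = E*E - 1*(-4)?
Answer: 1015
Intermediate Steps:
m(E) = 4 + E**2 (m(E) = E**2 + 4 = 4 + E**2)
(m(5)*(-7))*(-5) = ((4 + 5**2)*(-7))*(-5) = ((4 + 25)*(-7))*(-5) = (29*(-7))*(-5) = -203*(-5) = 1015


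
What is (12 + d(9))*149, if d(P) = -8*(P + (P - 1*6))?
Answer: -12516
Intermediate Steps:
d(P) = 48 - 16*P (d(P) = -8*(P + (P - 6)) = -8*(P + (-6 + P)) = -8*(-6 + 2*P) = 48 - 16*P)
(12 + d(9))*149 = (12 + (48 - 16*9))*149 = (12 + (48 - 144))*149 = (12 - 96)*149 = -84*149 = -12516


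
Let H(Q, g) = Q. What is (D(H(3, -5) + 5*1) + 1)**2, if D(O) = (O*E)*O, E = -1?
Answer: 3969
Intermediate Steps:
D(O) = -O**2 (D(O) = (O*(-1))*O = (-O)*O = -O**2)
(D(H(3, -5) + 5*1) + 1)**2 = (-(3 + 5*1)**2 + 1)**2 = (-(3 + 5)**2 + 1)**2 = (-1*8**2 + 1)**2 = (-1*64 + 1)**2 = (-64 + 1)**2 = (-63)**2 = 3969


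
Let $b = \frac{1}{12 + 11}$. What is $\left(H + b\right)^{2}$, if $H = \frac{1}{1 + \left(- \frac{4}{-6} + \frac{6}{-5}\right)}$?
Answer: $\frac{123904}{25921} \approx 4.7801$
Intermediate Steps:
$b = \frac{1}{23} \approx 0.043478$
$H = \frac{15}{7}$ ($H = \frac{1}{1 + \left(\left(-4\right) \left(- \frac{1}{6}\right) + 6 \left(- \frac{1}{5}\right)\right)} = \frac{1}{1 + \left(\frac{2}{3} - \frac{6}{5}\right)} = \frac{1}{1 - \frac{8}{15}} = \frac{1}{\frac{7}{15}} = \frac{15}{7} \approx 2.1429$)
$\left(H + b\right)^{2} = \left(\frac{15}{7} + \frac{1}{23}\right)^{2} = \left(\frac{352}{161}\right)^{2} = \frac{123904}{25921}$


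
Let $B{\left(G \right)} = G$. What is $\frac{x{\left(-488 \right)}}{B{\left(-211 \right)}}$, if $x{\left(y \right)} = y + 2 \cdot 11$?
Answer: $\frac{466}{211} \approx 2.2085$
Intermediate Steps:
$x{\left(y \right)} = 22 + y$ ($x{\left(y \right)} = y + 22 = 22 + y$)
$\frac{x{\left(-488 \right)}}{B{\left(-211 \right)}} = \frac{22 - 488}{-211} = \left(-466\right) \left(- \frac{1}{211}\right) = \frac{466}{211}$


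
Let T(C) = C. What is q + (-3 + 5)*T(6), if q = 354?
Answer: 366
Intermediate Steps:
q + (-3 + 5)*T(6) = 354 + (-3 + 5)*6 = 354 + 2*6 = 354 + 12 = 366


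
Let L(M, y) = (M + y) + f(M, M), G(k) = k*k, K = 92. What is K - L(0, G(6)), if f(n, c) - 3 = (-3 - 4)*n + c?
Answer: 53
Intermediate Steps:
G(k) = k**2
f(n, c) = 3 + c - 7*n (f(n, c) = 3 + ((-3 - 4)*n + c) = 3 + (-7*n + c) = 3 + (c - 7*n) = 3 + c - 7*n)
L(M, y) = 3 + y - 5*M (L(M, y) = (M + y) + (3 + M - 7*M) = (M + y) + (3 - 6*M) = 3 + y - 5*M)
K - L(0, G(6)) = 92 - (3 + 6**2 - 5*0) = 92 - (3 + 36 + 0) = 92 - 1*39 = 92 - 39 = 53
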